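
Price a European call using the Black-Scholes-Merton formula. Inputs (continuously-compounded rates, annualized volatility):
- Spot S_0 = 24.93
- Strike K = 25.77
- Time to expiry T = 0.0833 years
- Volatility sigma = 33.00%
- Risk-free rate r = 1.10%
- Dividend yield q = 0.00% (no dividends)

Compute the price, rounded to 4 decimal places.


Answer: Price = 0.6087

Derivation:
d1 = (ln(S/K) + (r - q + 0.5*sigma^2) * T) / (sigma * sqrt(T)) = -0.29069776
d2 = d1 - sigma * sqrt(T) = -0.38594150
exp(-rT) = 0.99908412; exp(-qT) = 1.00000000
C = S_0 * exp(-qT) * N(d1) - K * exp(-rT) * N(d2)
N(d1) = 0.38564124; N(d2) = 0.34977000
C = 24.9300 * 1.00000000 * 0.38564124 - 25.7700 * 0.99908412 * 0.34977000 = 0.6087


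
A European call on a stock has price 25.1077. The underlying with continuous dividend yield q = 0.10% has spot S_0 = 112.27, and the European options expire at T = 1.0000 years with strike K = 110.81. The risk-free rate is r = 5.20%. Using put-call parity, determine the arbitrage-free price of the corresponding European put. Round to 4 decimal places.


Put-call parity: C - P = S_0 * exp(-qT) - K * exp(-rT).
S_0 * exp(-qT) = 112.2700 * 0.99900050 = 112.15778612
K * exp(-rT) = 110.8100 * 0.94932887 = 105.19513173
P = C - S*exp(-qT) + K*exp(-rT)
P = 25.1077 - 112.15778612 + 105.19513173 = 18.1450

Answer: Put price = 18.1450


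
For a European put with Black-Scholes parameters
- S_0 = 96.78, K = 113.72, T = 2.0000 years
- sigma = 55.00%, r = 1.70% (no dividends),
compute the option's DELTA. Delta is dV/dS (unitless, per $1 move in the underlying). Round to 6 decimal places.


Answer: Delta = -0.410894

Derivation:
d1 = 0.2252470326; d2 = -0.5525704267
phi(d1) = 0.3889491569; exp(-qT) = 1.0000000000; exp(-rT) = 0.9665715046
N(-d1) = 0.4108935514
Delta = -exp(-qT) * N(-d1) = -1.0000000000 * 0.4108935514 = -0.410894


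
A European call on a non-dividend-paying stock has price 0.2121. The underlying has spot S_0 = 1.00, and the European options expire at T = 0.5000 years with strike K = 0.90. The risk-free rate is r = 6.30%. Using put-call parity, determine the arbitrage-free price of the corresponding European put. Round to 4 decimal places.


Put-call parity: C - P = S_0 * exp(-qT) - K * exp(-rT).
S_0 * exp(-qT) = 1.0000 * 1.00000000 = 1.00000000
K * exp(-rT) = 0.9000 * 0.96899096 = 0.87209186
P = C - S*exp(-qT) + K*exp(-rT)
P = 0.2121 - 1.00000000 + 0.87209186 = 0.0842

Answer: Put price = 0.0842


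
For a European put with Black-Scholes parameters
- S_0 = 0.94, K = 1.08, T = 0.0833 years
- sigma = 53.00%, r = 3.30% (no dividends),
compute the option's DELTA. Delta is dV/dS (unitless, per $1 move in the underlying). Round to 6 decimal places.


Answer: Delta = -0.791939

Derivation:
d1 = -0.8131680820; d2 = -0.9661353008
phi(d1) = 0.2866309733; exp(-qT) = 1.0000000000; exp(-rT) = 0.9972548748
N(-d1) = 0.7919391517
Delta = -exp(-qT) * N(-d1) = -1.0000000000 * 0.7919391517 = -0.791939


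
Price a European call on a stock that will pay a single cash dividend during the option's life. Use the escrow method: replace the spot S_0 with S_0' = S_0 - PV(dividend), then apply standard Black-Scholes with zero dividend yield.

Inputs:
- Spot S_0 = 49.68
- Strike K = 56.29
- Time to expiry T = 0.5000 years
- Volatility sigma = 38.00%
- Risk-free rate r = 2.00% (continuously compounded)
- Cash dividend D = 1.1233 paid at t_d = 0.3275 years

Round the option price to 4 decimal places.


Answer: Price = 2.7001

Derivation:
PV(D) = D * exp(-r * t_d) = 1.1233 * 0.99347140 = 1.11596643
S_0' = S_0 - PV(D) = 49.6800 - 1.11596643 = 48.56403357
d1 = (ln(S_0'/K) + (r + sigma^2/2)*T) / (sigma*sqrt(T)) = -0.37786928
d2 = d1 - sigma*sqrt(T) = -0.64656985
exp(-rT) = 0.99004983
N(d1) = 0.35276385; N(d2) = 0.25895519
C = S_0' * N(d1) - K * exp(-rT) * N(d2) = 48.56403357 * 0.35276385 - 56.2900 * 0.99004983 * 0.25895519 = 2.7001


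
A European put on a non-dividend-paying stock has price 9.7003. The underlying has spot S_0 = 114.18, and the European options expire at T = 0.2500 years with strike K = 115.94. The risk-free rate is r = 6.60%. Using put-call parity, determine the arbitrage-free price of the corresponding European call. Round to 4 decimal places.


Answer: Call price = 9.8376

Derivation:
Put-call parity: C - P = S_0 * exp(-qT) - K * exp(-rT).
S_0 * exp(-qT) = 114.1800 * 1.00000000 = 114.18000000
K * exp(-rT) = 115.9400 * 0.98363538 = 114.04268589
C = P + S*exp(-qT) - K*exp(-rT)
C = 9.7003 + 114.18000000 - 114.04268589 = 9.8376


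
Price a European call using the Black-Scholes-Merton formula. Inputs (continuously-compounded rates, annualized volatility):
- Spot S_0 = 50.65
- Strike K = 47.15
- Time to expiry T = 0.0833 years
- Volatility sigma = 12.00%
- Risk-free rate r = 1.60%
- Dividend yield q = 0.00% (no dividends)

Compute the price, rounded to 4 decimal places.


d1 = (ln(S/K) + (r - q + 0.5*sigma^2) * T) / (sigma * sqrt(T)) = 2.12327760
d2 = d1 - sigma * sqrt(T) = 2.08864351
exp(-rT) = 0.99866809; exp(-qT) = 1.00000000
C = S_0 * exp(-qT) * N(d1) - K * exp(-rT) * N(d2)
N(d1) = 0.98313470; N(d2) = 0.98163009
C = 50.6500 * 1.00000000 * 0.98313470 - 47.1500 * 0.99866809 * 0.98163009 = 3.5736

Answer: Price = 3.5736


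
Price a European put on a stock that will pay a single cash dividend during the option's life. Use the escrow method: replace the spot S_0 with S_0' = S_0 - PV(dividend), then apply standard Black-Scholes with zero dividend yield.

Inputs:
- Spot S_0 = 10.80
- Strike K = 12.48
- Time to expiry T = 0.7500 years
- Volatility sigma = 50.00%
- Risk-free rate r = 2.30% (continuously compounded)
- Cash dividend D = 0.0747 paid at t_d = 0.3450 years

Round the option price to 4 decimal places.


Answer: Price = 2.8331

Derivation:
PV(D) = D * exp(-r * t_d) = 0.0747 * 0.99209640 = 0.07410960
S_0' = S_0 - PV(D) = 10.8000 - 0.07410960 = 10.72589040
d1 = (ln(S_0'/K) + (r + sigma^2/2)*T) / (sigma*sqrt(T)) = -0.09345426
d2 = d1 - sigma*sqrt(T) = -0.52646696
exp(-rT) = 0.98289793
N(-d1) = 0.53722866; N(-d2) = 0.70071810
P = K * exp(-rT) * N(-d2) - S_0' * N(-d1) = 12.4800 * 0.98289793 * 0.70071810 - 10.72589040 * 0.53722866 = 2.8331


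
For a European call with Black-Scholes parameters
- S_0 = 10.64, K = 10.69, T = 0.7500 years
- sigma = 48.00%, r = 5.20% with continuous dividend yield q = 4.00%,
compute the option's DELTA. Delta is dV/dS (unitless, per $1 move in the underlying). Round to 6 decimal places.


Answer: Delta = 0.569041

Derivation:
d1 = 0.2182185767; d2 = -0.1974736171
phi(d1) = 0.3895557831; exp(-qT) = 0.9704455335; exp(-rT) = 0.9617507091
N(d1) = 0.5863705941
Delta = exp(-qT) * N(d1) = 0.9704455335 * 0.5863705941 = 0.569041


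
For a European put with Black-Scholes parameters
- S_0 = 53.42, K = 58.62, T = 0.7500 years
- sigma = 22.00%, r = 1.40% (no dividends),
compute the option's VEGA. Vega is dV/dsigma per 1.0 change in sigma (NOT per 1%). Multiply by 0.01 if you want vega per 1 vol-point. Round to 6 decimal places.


d1 = -0.3371763761; d2 = -0.5277019650
phi(d1) = 0.3768973207; exp(-qT) = 1.0000000000; exp(-rT) = 0.9895549326
Vega = S * exp(-qT) * phi(d1) * sqrt(T) = 53.4200 * 1.0000000000 * 0.3768973207 * 0.8660254038 = 17.436430

Answer: Vega = 17.436430


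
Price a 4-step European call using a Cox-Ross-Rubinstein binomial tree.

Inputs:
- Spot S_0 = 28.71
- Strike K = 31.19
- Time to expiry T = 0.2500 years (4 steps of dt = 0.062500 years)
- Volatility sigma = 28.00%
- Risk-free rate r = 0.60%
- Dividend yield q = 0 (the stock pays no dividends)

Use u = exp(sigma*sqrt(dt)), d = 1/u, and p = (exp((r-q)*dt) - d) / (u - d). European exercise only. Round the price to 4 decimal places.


Answer: Price = V(0,0) = 0.8069

Derivation:
dt = T/N = 0.062500
u = exp(sigma*sqrt(dt)) = 1.072508; d = 1/u = 0.932394
p = (exp((r-q)*dt) - d) / (u - d) = 0.485184
Discount per step: exp(-r*dt) = 0.999625
Stock lattice S(k, i) with i counting down-moves:
  k=0: S(0,0) = 28.7100
  k=1: S(1,0) = 30.7917; S(1,1) = 26.7690
  k=2: S(2,0) = 33.0244; S(2,1) = 28.7100; S(2,2) = 24.9593
  k=3: S(3,0) = 35.4189; S(3,1) = 30.7917; S(3,2) = 26.7690; S(3,3) = 23.2719
  k=4: S(4,0) = 37.9871; S(4,1) = 33.0244; S(4,2) = 28.7100; S(4,3) = 24.9593; S(4,4) = 21.6986
Terminal payoffs V(N, i) = max(S_T - K, 0):
  V(4,0) = 6.797057; V(4,1) = 1.834361; V(4,2) = 0.000000; V(4,3) = 0.000000; V(4,4) = 0.000000
Backward induction: V(k, i) = exp(-r*dt) * [p * V(k+1, i) + (1-p) * V(k+1, i+1)].
  V(3,0) = exp(-r*dt) * [p*6.797057 + (1-p)*1.834361] = 4.240591
  V(3,1) = exp(-r*dt) * [p*1.834361 + (1-p)*0.000000] = 0.889669
  V(3,2) = exp(-r*dt) * [p*0.000000 + (1-p)*0.000000] = 0.000000
  V(3,3) = exp(-r*dt) * [p*0.000000 + (1-p)*0.000000] = 0.000000
  V(2,0) = exp(-r*dt) * [p*4.240591 + (1-p)*0.889669] = 2.514540
  V(2,1) = exp(-r*dt) * [p*0.889669 + (1-p)*0.000000] = 0.431491
  V(2,2) = exp(-r*dt) * [p*0.000000 + (1-p)*0.000000] = 0.000000
  V(1,0) = exp(-r*dt) * [p*2.514540 + (1-p)*0.431491] = 1.441612
  V(1,1) = exp(-r*dt) * [p*0.431491 + (1-p)*0.000000] = 0.209274
  V(0,0) = exp(-r*dt) * [p*1.441612 + (1-p)*0.209274] = 0.806882


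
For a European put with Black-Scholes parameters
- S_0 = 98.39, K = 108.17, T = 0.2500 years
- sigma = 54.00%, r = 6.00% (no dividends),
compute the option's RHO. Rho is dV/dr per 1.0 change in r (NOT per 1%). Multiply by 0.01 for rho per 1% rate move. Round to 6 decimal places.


d1 = -0.1604255214; d2 = -0.4304255214
phi(d1) = 0.3938415109; exp(-qT) = 1.0000000000; exp(-rT) = 0.9851119396
N(-d2) = 0.6665569331
Rho = -K*T*exp(-rT)*N(-d2) = -108.1700 * 0.2500 * 0.9851119396 * 0.6665569331 = -17.757003

Answer: Rho = -17.757003


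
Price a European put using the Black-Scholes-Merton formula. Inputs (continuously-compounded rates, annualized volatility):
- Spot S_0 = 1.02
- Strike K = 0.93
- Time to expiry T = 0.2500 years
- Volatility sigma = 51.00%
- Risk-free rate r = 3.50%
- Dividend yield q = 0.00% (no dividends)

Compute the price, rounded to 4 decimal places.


d1 = (ln(S/K) + (r - q + 0.5*sigma^2) * T) / (sigma * sqrt(T)) = 0.52406204
d2 = d1 - sigma * sqrt(T) = 0.26906204
exp(-rT) = 0.99128817; exp(-qT) = 1.00000000
P = K * exp(-rT) * N(-d2) - S_0 * exp(-qT) * N(-d1)
N(-d1) = 0.30011769; N(-d2) = 0.39394097
P = 0.9300 * 0.99128817 * 0.39394097 - 1.0200 * 1.00000000 * 0.30011769 = 0.0571

Answer: Price = 0.0571


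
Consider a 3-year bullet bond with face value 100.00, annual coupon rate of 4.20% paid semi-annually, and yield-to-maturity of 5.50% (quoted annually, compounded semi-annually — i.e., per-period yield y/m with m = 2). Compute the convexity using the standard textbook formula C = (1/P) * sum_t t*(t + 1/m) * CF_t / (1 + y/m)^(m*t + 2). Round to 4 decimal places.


Coupon per period c = face * coupon_rate / m = 2.100000
Periods per year m = 2; per-period yield y/m = 0.027500
Number of cashflows N = 6
Cashflows (t years, CF_t, discount factor 1/(1+y/m)^(m*t), PV):
  t = 0.5000: CF_t = 2.100000, DF = 0.973236, PV = 2.043796
  t = 1.0000: CF_t = 2.100000, DF = 0.947188, PV = 1.989095
  t = 1.5000: CF_t = 2.100000, DF = 0.921838, PV = 1.935859
  t = 2.0000: CF_t = 2.100000, DF = 0.897166, PV = 1.884048
  t = 2.5000: CF_t = 2.100000, DF = 0.873154, PV = 1.833623
  t = 3.0000: CF_t = 102.100000, DF = 0.849785, PV = 86.763040
Price P = sum_t PV_t = 96.449462
Convexity numerator sum_t t*(t + 1/m) * CF_t / (1+y/m)^(m*t + 2):
  t = 0.5000: term = 0.967930
  t = 1.0000: term = 2.826072
  t = 1.5000: term = 5.500870
  t = 2.0000: term = 8.922742
  t = 2.5000: term = 13.025900
  t = 3.0000: term = 862.899857
Convexity = (1/P) * sum = 894.143370 / 96.449462 = 9.270590

Answer: Convexity = 9.2706


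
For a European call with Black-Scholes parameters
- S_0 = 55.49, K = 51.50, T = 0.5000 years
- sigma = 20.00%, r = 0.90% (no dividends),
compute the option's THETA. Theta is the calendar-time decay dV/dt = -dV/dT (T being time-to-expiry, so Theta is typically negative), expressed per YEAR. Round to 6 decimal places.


Answer: Theta = -2.884097

Derivation:
d1 = 0.6301807523; d2 = 0.4887593961
phi(d1) = 0.3270957219; exp(-qT) = 1.0000000000; exp(-rT) = 0.9955101098
Theta = -S*exp(-qT)*phi(d1)*sigma/(2*sqrt(T)) - r*K*exp(-rT)*N(d2) + q*S*exp(-qT)*N(d1)
N(d1) = 0.7357118346; N(d2) = 0.6874939762; sqrt(T) = 0.7071067812
Term 1 = -55.4900 * 1.0000000000 * 0.3270957219 * 0.2000 / (2 * 0.7071067812) = -2.5668742106
Term 2 = -0.0090 * 51.5000 * 0.9955101098 * 0.6874939762 = -0.3172227389
Term 3 = 0 (no dividend yield, q = 0)
Theta = -2.5668742106 + (-0.3172227389) + (0.0000000000) = -2.884097


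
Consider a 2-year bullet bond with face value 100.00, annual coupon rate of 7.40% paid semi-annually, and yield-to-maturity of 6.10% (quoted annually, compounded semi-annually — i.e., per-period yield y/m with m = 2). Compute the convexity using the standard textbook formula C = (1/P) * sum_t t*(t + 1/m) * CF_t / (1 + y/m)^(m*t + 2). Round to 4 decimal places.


Coupon per period c = face * coupon_rate / m = 3.700000
Periods per year m = 2; per-period yield y/m = 0.030500
Number of cashflows N = 4
Cashflows (t years, CF_t, discount factor 1/(1+y/m)^(m*t), PV):
  t = 0.5000: CF_t = 3.700000, DF = 0.970403, PV = 3.590490
  t = 1.0000: CF_t = 3.700000, DF = 0.941681, PV = 3.484221
  t = 1.5000: CF_t = 3.700000, DF = 0.913810, PV = 3.381098
  t = 2.0000: CF_t = 103.700000, DF = 0.886764, PV = 91.957419
Price P = sum_t PV_t = 102.413228
Convexity numerator sum_t t*(t + 1/m) * CF_t / (1+y/m)^(m*t + 2):
  t = 0.5000: term = 1.690549
  t = 1.0000: term = 4.921540
  t = 1.5000: term = 9.551751
  t = 2.0000: term = 432.972969
Convexity = (1/P) * sum = 449.136809 / 102.413228 = 4.385535

Answer: Convexity = 4.3855


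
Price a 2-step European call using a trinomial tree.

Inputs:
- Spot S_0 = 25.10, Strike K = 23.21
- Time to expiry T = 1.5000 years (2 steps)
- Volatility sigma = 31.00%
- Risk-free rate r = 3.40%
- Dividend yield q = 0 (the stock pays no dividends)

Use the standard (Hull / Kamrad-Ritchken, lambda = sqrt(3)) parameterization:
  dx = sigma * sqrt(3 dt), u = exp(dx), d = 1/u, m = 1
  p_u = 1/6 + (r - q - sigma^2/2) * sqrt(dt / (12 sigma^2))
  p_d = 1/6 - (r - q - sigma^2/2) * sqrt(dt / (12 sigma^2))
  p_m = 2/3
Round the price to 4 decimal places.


dt = T/N = 0.750000; dx = sigma*sqrt(3*dt) = 0.465000
u = exp(dx) = 1.592014; d = 1/u = 0.628135
p_u = 0.155336, p_m = 0.666667, p_d = 0.177997
Discount per step: exp(-r*dt) = 0.974822
Stock lattice S(k, j) with j the centered position index:
  k=0: S(0,+0) = 25.1000
  k=1: S(1,-1) = 15.7662; S(1,+0) = 25.1000; S(1,+1) = 39.9596
  k=2: S(2,-2) = 9.9033; S(2,-1) = 15.7662; S(2,+0) = 25.1000; S(2,+1) = 39.9596; S(2,+2) = 63.6162
Terminal payoffs V(N, j) = max(S_T - K, 0):
  V(2,-2) = 0.000000; V(2,-1) = 0.000000; V(2,+0) = 1.890000; V(2,+1) = 16.749556; V(2,+2) = 40.406180
Backward induction: V(k, j) = exp(-r*dt) * [p_u * V(k+1, j+1) + p_m * V(k+1, j) + p_d * V(k+1, j-1)]
  V(1,-1) = exp(-r*dt) * [p_u*1.890000 + p_m*0.000000 + p_d*0.000000] = 0.286193
  V(1,+0) = exp(-r*dt) * [p_u*16.749556 + p_m*1.890000 + p_d*0.000000] = 3.764578
  V(1,+1) = exp(-r*dt) * [p_u*40.406180 + p_m*16.749556 + p_d*1.890000] = 17.331680
  V(0,+0) = exp(-r*dt) * [p_u*17.331680 + p_m*3.764578 + p_d*0.286193] = 5.120639

Answer: Price = V(0,0) = 5.1206


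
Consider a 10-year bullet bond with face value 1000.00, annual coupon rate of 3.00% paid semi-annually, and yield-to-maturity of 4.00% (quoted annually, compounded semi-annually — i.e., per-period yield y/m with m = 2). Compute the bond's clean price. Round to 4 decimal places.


Coupon per period c = face * coupon_rate / m = 15.000000
Periods per year m = 2; per-period yield y/m = 0.020000
Number of cashflows N = 20
Cashflows (t years, CF_t, discount factor 1/(1+y/m)^(m*t), PV):
  t = 0.5000: CF_t = 15.000000, DF = 0.980392, PV = 14.705882
  t = 1.0000: CF_t = 15.000000, DF = 0.961169, PV = 14.417532
  t = 1.5000: CF_t = 15.000000, DF = 0.942322, PV = 14.134835
  t = 2.0000: CF_t = 15.000000, DF = 0.923845, PV = 13.857681
  t = 2.5000: CF_t = 15.000000, DF = 0.905731, PV = 13.585962
  t = 3.0000: CF_t = 15.000000, DF = 0.887971, PV = 13.319571
  t = 3.5000: CF_t = 15.000000, DF = 0.870560, PV = 13.058403
  t = 4.0000: CF_t = 15.000000, DF = 0.853490, PV = 12.802356
  t = 4.5000: CF_t = 15.000000, DF = 0.836755, PV = 12.551329
  t = 5.0000: CF_t = 15.000000, DF = 0.820348, PV = 12.305224
  t = 5.5000: CF_t = 15.000000, DF = 0.804263, PV = 12.063946
  t = 6.0000: CF_t = 15.000000, DF = 0.788493, PV = 11.827398
  t = 6.5000: CF_t = 15.000000, DF = 0.773033, PV = 11.595488
  t = 7.0000: CF_t = 15.000000, DF = 0.757875, PV = 11.368125
  t = 7.5000: CF_t = 15.000000, DF = 0.743015, PV = 11.145221
  t = 8.0000: CF_t = 15.000000, DF = 0.728446, PV = 10.926687
  t = 8.5000: CF_t = 15.000000, DF = 0.714163, PV = 10.712438
  t = 9.0000: CF_t = 15.000000, DF = 0.700159, PV = 10.502391
  t = 9.5000: CF_t = 15.000000, DF = 0.686431, PV = 10.296461
  t = 10.0000: CF_t = 1015.000000, DF = 0.672971, PV = 683.065903
Price P = sum_t PV_t = 918.242833

Answer: Price = 918.2428


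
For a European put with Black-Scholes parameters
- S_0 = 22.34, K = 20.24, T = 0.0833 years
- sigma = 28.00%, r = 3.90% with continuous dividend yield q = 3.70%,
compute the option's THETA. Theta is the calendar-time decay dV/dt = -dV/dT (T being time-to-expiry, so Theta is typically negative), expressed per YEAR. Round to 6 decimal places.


d1 = 1.2640302082; d2 = 1.1832173379
phi(d1) = 0.1794560915; exp(-qT) = 0.9969226448; exp(-rT) = 0.9967565713
Theta = -S*exp(-qT)*phi(d1)*sigma/(2*sqrt(T)) + r*K*exp(-rT)*N(-d2) - q*S*exp(-qT)*N(-d1)
N(-d1) = 0.1031095923; N(-d2) = 0.1183615117; sqrt(T) = 0.2886173938
Term 1 = -22.3400 * 0.9969226448 * 0.1794560915 * 0.2800 / (2 * 0.2886173938) = -1.9386899968
Term 2 = 0.0390 * 20.2400 * 0.9967565713 * 0.1183615117 = 0.0931268098
Term 3 = -0.0370 * 22.3400 * 0.9969226448 * 0.1031095923 = -0.0849660490
Theta = -1.9386899968 + (0.0931268098) + (-0.0849660490) = -1.930529

Answer: Theta = -1.930529


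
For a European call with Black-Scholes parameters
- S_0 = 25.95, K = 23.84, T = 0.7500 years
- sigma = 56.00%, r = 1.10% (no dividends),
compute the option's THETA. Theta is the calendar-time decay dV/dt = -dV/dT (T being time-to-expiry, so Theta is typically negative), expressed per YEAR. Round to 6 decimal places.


Answer: Theta = -3.170617

Derivation:
d1 = 0.4343669335; d2 = -0.0506072926
phi(d1) = 0.3630278051; exp(-qT) = 1.0000000000; exp(-rT) = 0.9917839379
Theta = -S*exp(-qT)*phi(d1)*sigma/(2*sqrt(T)) - r*K*exp(-rT)*N(d2) + q*S*exp(-qT)*N(d1)
N(d1) = 0.6679889971; N(d2) = 0.4798192258; sqrt(T) = 0.8660254038
Term 1 = -25.9500 * 1.0000000000 * 0.3630278051 * 0.5600 / (2 * 0.8660254038) = -3.0458229288
Term 2 = -0.0110 * 23.8400 * 0.9917839379 * 0.4798192258 = -0.1247939848
Term 3 = 0 (no dividend yield, q = 0)
Theta = -3.0458229288 + (-0.1247939848) + (0.0000000000) = -3.170617


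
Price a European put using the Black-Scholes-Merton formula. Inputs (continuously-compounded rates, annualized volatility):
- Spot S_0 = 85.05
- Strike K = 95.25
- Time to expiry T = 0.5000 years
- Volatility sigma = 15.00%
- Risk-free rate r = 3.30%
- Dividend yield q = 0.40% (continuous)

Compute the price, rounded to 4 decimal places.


Answer: Price = 9.7073

Derivation:
d1 = (ln(S/K) + (r - q + 0.5*sigma^2) * T) / (sigma * sqrt(T)) = -0.87813890
d2 = d1 - sigma * sqrt(T) = -0.98420491
exp(-rT) = 0.98363538; exp(-qT) = 0.99800200
P = K * exp(-rT) * N(-d2) - S_0 * exp(-qT) * N(-d1)
N(-d1) = 0.81006583; N(-d2) = 0.83749261
P = 95.2500 * 0.98363538 * 0.83749261 - 85.0500 * 0.99800200 * 0.81006583 = 9.7073


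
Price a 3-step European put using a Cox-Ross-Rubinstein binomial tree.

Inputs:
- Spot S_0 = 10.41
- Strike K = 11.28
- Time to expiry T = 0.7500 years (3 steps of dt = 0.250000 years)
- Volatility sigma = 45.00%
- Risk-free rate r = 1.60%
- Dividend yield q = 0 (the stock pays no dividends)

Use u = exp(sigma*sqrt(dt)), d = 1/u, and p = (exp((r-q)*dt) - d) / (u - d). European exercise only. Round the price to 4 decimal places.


Answer: Price = V(0,0) = 2.1605

Derivation:
dt = T/N = 0.250000
u = exp(sigma*sqrt(dt)) = 1.252323; d = 1/u = 0.798516
p = (exp((r-q)*dt) - d) / (u - d) = 0.452818
Discount per step: exp(-r*dt) = 0.996008
Stock lattice S(k, i) with i counting down-moves:
  k=0: S(0,0) = 10.4100
  k=1: S(1,0) = 13.0367; S(1,1) = 8.3126
  k=2: S(2,0) = 16.3261; S(2,1) = 10.4100; S(2,2) = 6.6377
  k=3: S(3,0) = 20.4456; S(3,1) = 13.0367; S(3,2) = 8.3126; S(3,3) = 5.3003
Terminal payoffs V(N, i) = max(K - S_T, 0):
  V(3,0) = 0.000000; V(3,1) = 0.000000; V(3,2) = 2.967446; V(3,3) = 5.979682
Backward induction: V(k, i) = exp(-r*dt) * [p * V(k+1, i) + (1-p) * V(k+1, i+1)].
  V(2,0) = exp(-r*dt) * [p*0.000000 + (1-p)*0.000000] = 0.000000
  V(2,1) = exp(-r*dt) * [p*0.000000 + (1-p)*2.967446] = 1.617251
  V(2,2) = exp(-r*dt) * [p*2.967446 + (1-p)*5.979682] = 4.597261
  V(1,0) = exp(-r*dt) * [p*0.000000 + (1-p)*1.617251] = 0.881398
  V(1,1) = exp(-r*dt) * [p*1.617251 + (1-p)*4.597261] = 3.234893
  V(0,0) = exp(-r*dt) * [p*0.881398 + (1-p)*3.234893] = 2.160528


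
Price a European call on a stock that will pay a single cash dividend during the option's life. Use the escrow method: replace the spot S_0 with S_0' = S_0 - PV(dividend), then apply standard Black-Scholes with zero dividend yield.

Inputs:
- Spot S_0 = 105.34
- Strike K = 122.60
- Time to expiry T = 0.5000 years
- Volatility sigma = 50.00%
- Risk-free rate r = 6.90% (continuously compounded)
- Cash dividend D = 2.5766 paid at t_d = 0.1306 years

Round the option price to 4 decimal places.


Answer: Price = 8.9091

Derivation:
PV(D) = D * exp(-r * t_d) = 2.5766 * 0.99102908 = 2.55348553
S_0' = S_0 - PV(D) = 105.3400 - 2.55348553 = 102.78651447
d1 = (ln(S_0'/K) + (r + sigma^2/2)*T) / (sigma*sqrt(T)) = -0.22421751
d2 = d1 - sigma*sqrt(T) = -0.57777090
exp(-rT) = 0.96608834
N(d1) = 0.41129403; N(d2) = 0.28170940
C = S_0' * N(d1) - K * exp(-rT) * N(d2) = 102.78651447 * 0.41129403 - 122.6000 * 0.96608834 * 0.28170940 = 8.9091


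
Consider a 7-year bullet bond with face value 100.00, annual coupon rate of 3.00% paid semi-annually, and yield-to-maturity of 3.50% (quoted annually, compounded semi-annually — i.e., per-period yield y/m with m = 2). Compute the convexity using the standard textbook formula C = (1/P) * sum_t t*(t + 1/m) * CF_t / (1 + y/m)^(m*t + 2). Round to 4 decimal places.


Answer: Convexity = 44.5170

Derivation:
Coupon per period c = face * coupon_rate / m = 1.500000
Periods per year m = 2; per-period yield y/m = 0.017500
Number of cashflows N = 14
Cashflows (t years, CF_t, discount factor 1/(1+y/m)^(m*t), PV):
  t = 0.5000: CF_t = 1.500000, DF = 0.982801, PV = 1.474201
  t = 1.0000: CF_t = 1.500000, DF = 0.965898, PV = 1.448847
  t = 1.5000: CF_t = 1.500000, DF = 0.949285, PV = 1.423928
  t = 2.0000: CF_t = 1.500000, DF = 0.932959, PV = 1.399438
  t = 2.5000: CF_t = 1.500000, DF = 0.916913, PV = 1.375369
  t = 3.0000: CF_t = 1.500000, DF = 0.901143, PV = 1.351714
  t = 3.5000: CF_t = 1.500000, DF = 0.885644, PV = 1.328466
  t = 4.0000: CF_t = 1.500000, DF = 0.870412, PV = 1.305617
  t = 4.5000: CF_t = 1.500000, DF = 0.855441, PV = 1.283162
  t = 5.0000: CF_t = 1.500000, DF = 0.840729, PV = 1.261093
  t = 5.5000: CF_t = 1.500000, DF = 0.826269, PV = 1.239403
  t = 6.0000: CF_t = 1.500000, DF = 0.812058, PV = 1.218087
  t = 6.5000: CF_t = 1.500000, DF = 0.798091, PV = 1.197137
  t = 7.0000: CF_t = 101.500000, DF = 0.784365, PV = 79.613037
Price P = sum_t PV_t = 96.919499
Convexity numerator sum_t t*(t + 1/m) * CF_t / (1+y/m)^(m*t + 2):
  t = 0.5000: term = 0.711964
  t = 1.0000: term = 2.099157
  t = 1.5000: term = 4.126106
  t = 2.0000: term = 6.758569
  t = 2.5000: term = 9.963492
  t = 3.0000: term = 13.708982
  t = 3.5000: term = 17.964268
  t = 4.0000: term = 22.699672
  t = 4.5000: term = 27.886575
  t = 5.0000: term = 33.497388
  t = 5.5000: term = 39.505519
  t = 6.0000: term = 45.885346
  t = 6.5000: term = 52.612191
  t = 7.0000: term = 4037.147894
Convexity = (1/P) * sum = 4314.567124 / 96.919499 = 44.517019


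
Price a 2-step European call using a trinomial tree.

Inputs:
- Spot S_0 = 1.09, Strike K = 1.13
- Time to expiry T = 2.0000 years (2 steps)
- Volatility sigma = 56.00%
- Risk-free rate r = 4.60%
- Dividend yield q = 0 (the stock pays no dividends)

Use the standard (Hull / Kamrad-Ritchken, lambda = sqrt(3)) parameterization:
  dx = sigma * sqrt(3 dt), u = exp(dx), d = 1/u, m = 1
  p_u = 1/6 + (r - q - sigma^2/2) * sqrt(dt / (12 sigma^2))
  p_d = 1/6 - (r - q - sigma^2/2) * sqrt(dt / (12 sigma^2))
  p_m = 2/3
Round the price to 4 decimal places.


dt = T/N = 1.000000; dx = sigma*sqrt(3*dt) = 0.969948
u = exp(dx) = 2.637808; d = 1/u = 0.379103
p_u = 0.109550, p_m = 0.666667, p_d = 0.223783
Discount per step: exp(-r*dt) = 0.955042
Stock lattice S(k, j) with j the centered position index:
  k=0: S(0,+0) = 1.0900
  k=1: S(1,-1) = 0.4132; S(1,+0) = 1.0900; S(1,+1) = 2.8752
  k=2: S(2,-2) = 0.1567; S(2,-1) = 0.4132; S(2,+0) = 1.0900; S(2,+1) = 2.8752; S(2,+2) = 7.5843
Terminal payoffs V(N, j) = max(S_T - K, 0):
  V(2,-2) = 0.000000; V(2,-1) = 0.000000; V(2,+0) = 0.000000; V(2,+1) = 1.745211; V(2,+2) = 6.454257
Backward induction: V(k, j) = exp(-r*dt) * [p_u * V(k+1, j+1) + p_m * V(k+1, j) + p_d * V(k+1, j-1)]
  V(1,-1) = exp(-r*dt) * [p_u*0.000000 + p_m*0.000000 + p_d*0.000000] = 0.000000
  V(1,+0) = exp(-r*dt) * [p_u*1.745211 + p_m*0.000000 + p_d*0.000000] = 0.182593
  V(1,+1) = exp(-r*dt) * [p_u*6.454257 + p_m*1.745211 + p_d*0.000000] = 1.786444
  V(0,+0) = exp(-r*dt) * [p_u*1.786444 + p_m*0.182593 + p_d*0.000000] = 0.303163

Answer: Price = V(0,0) = 0.3032


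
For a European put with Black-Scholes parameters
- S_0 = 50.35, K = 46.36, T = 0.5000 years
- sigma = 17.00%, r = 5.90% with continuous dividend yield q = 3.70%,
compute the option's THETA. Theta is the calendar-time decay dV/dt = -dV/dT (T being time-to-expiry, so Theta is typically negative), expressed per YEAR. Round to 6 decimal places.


d1 = 0.8384339859; d2 = 0.7182258331
phi(d1) = 0.2807124881; exp(-qT) = 0.9816700746; exp(-rT) = 0.9709308776
Theta = -S*exp(-qT)*phi(d1)*sigma/(2*sqrt(T)) + r*K*exp(-rT)*N(-d2) - q*S*exp(-qT)*N(-d1)
N(-d1) = 0.2008935043; N(-d2) = 0.2363090260; sqrt(T) = 0.7071067812
Term 1 = -50.3500 * 0.9816700746 * 0.2807124881 * 0.1700 / (2 * 0.7071067812) = -1.6678641895
Term 2 = 0.0590 * 46.3600 * 0.9709308776 * 0.2363090260 = 0.6275727271
Term 3 = -0.0370 * 50.3500 * 0.9816700746 * 0.2008935043 = -0.3673944958
Theta = -1.6678641895 + (0.6275727271) + (-0.3673944958) = -1.407686

Answer: Theta = -1.407686


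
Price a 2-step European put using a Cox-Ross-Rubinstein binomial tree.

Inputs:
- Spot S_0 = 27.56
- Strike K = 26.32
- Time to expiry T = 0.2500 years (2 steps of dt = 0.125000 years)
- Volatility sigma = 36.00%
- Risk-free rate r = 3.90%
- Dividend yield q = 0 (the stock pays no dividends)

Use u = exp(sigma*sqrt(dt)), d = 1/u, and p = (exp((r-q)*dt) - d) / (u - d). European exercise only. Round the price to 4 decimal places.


Answer: Price = V(0,0) = 1.2892

Derivation:
dt = T/N = 0.125000
u = exp(sigma*sqrt(dt)) = 1.135734; d = 1/u = 0.880488
p = (exp((r-q)*dt) - d) / (u - d) = 0.487369
Discount per step: exp(-r*dt) = 0.995137
Stock lattice S(k, i) with i counting down-moves:
  k=0: S(0,0) = 27.5600
  k=1: S(1,0) = 31.3008; S(1,1) = 24.2662
  k=2: S(2,0) = 35.5494; S(2,1) = 27.5600; S(2,2) = 21.3661
Terminal payoffs V(N, i) = max(K - S_T, 0):
  V(2,0) = 0.000000; V(2,1) = 0.000000; V(2,2) = 4.953869
Backward induction: V(k, i) = exp(-r*dt) * [p * V(k+1, i) + (1-p) * V(k+1, i+1)].
  V(1,0) = exp(-r*dt) * [p*0.000000 + (1-p)*0.000000] = 0.000000
  V(1,1) = exp(-r*dt) * [p*0.000000 + (1-p)*4.953869] = 2.527157
  V(0,0) = exp(-r*dt) * [p*0.000000 + (1-p)*2.527157] = 1.289199


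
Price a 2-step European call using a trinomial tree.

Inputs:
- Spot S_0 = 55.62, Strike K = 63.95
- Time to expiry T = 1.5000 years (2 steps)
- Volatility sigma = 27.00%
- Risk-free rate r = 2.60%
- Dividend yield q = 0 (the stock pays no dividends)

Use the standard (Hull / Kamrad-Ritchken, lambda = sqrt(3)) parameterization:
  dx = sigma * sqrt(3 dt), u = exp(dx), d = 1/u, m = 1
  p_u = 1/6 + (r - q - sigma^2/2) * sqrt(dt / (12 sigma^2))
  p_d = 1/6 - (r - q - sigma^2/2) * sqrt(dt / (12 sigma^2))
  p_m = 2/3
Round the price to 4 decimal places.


dt = T/N = 0.750000; dx = sigma*sqrt(3*dt) = 0.405000
u = exp(dx) = 1.499303; d = 1/u = 0.666977
p_u = 0.156991, p_m = 0.666667, p_d = 0.176343
Discount per step: exp(-r*dt) = 0.980689
Stock lattice S(k, j) with j the centered position index:
  k=0: S(0,+0) = 55.6200
  k=1: S(1,-1) = 37.0973; S(1,+0) = 55.6200; S(1,+1) = 83.3912
  k=2: S(2,-2) = 24.7430; S(2,-1) = 37.0973; S(2,+0) = 55.6200; S(2,+1) = 83.3912; S(2,+2) = 125.0286
Terminal payoffs V(N, j) = max(S_T - K, 0):
  V(2,-2) = 0.000000; V(2,-1) = 0.000000; V(2,+0) = 0.000000; V(2,+1) = 19.441205; V(2,+2) = 61.078642
Backward induction: V(k, j) = exp(-r*dt) * [p_u * V(k+1, j+1) + p_m * V(k+1, j) + p_d * V(k+1, j-1)]
  V(1,-1) = exp(-r*dt) * [p_u*0.000000 + p_m*0.000000 + p_d*0.000000] = 0.000000
  V(1,+0) = exp(-r*dt) * [p_u*19.441205 + p_m*0.000000 + p_d*0.000000] = 2.993150
  V(1,+1) = exp(-r*dt) * [p_u*61.078642 + p_m*19.441205 + p_d*0.000000] = 22.114127
  V(0,+0) = exp(-r*dt) * [p_u*22.114127 + p_m*2.993150 + p_d*0.000000] = 5.361570

Answer: Price = V(0,0) = 5.3616


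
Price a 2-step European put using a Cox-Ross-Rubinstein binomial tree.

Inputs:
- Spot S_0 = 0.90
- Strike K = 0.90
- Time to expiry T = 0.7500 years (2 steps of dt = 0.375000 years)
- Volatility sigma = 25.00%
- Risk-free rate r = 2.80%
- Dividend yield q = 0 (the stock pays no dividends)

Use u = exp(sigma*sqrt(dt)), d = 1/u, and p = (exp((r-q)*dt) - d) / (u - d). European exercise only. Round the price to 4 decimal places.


Answer: Price = V(0,0) = 0.0590

Derivation:
dt = T/N = 0.375000
u = exp(sigma*sqrt(dt)) = 1.165433; d = 1/u = 0.858050
p = (exp((r-q)*dt) - d) / (u - d) = 0.496141
Discount per step: exp(-r*dt) = 0.989555
Stock lattice S(k, i) with i counting down-moves:
  k=0: S(0,0) = 0.9000
  k=1: S(1,0) = 1.0489; S(1,1) = 0.7722
  k=2: S(2,0) = 1.2224; S(2,1) = 0.9000; S(2,2) = 0.6626
Terminal payoffs V(N, i) = max(K - S_T, 0):
  V(2,0) = 0.000000; V(2,1) = 0.000000; V(2,2) = 0.237375
Backward induction: V(k, i) = exp(-r*dt) * [p * V(k+1, i) + (1-p) * V(k+1, i+1)].
  V(1,0) = exp(-r*dt) * [p*0.000000 + (1-p)*0.000000] = 0.000000
  V(1,1) = exp(-r*dt) * [p*0.000000 + (1-p)*0.237375] = 0.118355
  V(0,0) = exp(-r*dt) * [p*0.000000 + (1-p)*0.118355] = 0.059011


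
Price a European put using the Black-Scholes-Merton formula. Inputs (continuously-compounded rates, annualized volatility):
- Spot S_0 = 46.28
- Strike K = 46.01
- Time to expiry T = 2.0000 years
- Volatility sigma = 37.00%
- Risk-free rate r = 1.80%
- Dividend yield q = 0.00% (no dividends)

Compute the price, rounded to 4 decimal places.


d1 = (ln(S/K) + (r - q + 0.5*sigma^2) * T) / (sigma * sqrt(T)) = 0.34161119
d2 = d1 - sigma * sqrt(T) = -0.18164782
exp(-rT) = 0.96464029; exp(-qT) = 1.00000000
P = K * exp(-rT) * N(-d2) - S_0 * exp(-qT) * N(-d1)
N(-d1) = 0.36632176; N(-d2) = 0.57207044
P = 46.0100 * 0.96464029 * 0.57207044 - 46.2800 * 1.00000000 * 0.36632176 = 8.4369

Answer: Price = 8.4369


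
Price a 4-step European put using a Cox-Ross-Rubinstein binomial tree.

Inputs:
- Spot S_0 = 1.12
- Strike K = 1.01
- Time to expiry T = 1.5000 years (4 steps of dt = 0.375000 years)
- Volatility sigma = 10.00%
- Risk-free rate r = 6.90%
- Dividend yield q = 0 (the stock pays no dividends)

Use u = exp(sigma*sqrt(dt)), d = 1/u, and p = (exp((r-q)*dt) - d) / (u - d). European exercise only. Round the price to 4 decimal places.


Answer: Price = V(0,0) = 0.0023

Derivation:
dt = T/N = 0.375000
u = exp(sigma*sqrt(dt)) = 1.063151; d = 1/u = 0.940600
p = (exp((r-q)*dt) - d) / (u - d) = 0.698587
Discount per step: exp(-r*dt) = 0.974457
Stock lattice S(k, i) with i counting down-moves:
  k=0: S(0,0) = 1.1200
  k=1: S(1,0) = 1.1907; S(1,1) = 1.0535
  k=2: S(2,0) = 1.2659; S(2,1) = 1.1200; S(2,2) = 0.9909
  k=3: S(3,0) = 1.3459; S(3,1) = 1.1907; S(3,2) = 1.0535; S(3,3) = 0.9320
  k=4: S(4,0) = 1.4309; S(4,1) = 1.2659; S(4,2) = 1.1200; S(4,3) = 0.9909; S(4,4) = 0.8767
Terminal payoffs V(N, i) = max(K - S_T, 0):
  V(4,0) = 0.000000; V(4,1) = 0.000000; V(4,2) = 0.000000; V(4,3) = 0.019104; V(4,4) = 0.133326
Backward induction: V(k, i) = exp(-r*dt) * [p * V(k+1, i) + (1-p) * V(k+1, i+1)].
  V(3,0) = exp(-r*dt) * [p*0.000000 + (1-p)*0.000000] = 0.000000
  V(3,1) = exp(-r*dt) * [p*0.000000 + (1-p)*0.000000] = 0.000000
  V(3,2) = exp(-r*dt) * [p*0.000000 + (1-p)*0.019104] = 0.005611
  V(3,3) = exp(-r*dt) * [p*0.019104 + (1-p)*0.133326] = 0.052165
  V(2,0) = exp(-r*dt) * [p*0.000000 + (1-p)*0.000000] = 0.000000
  V(2,1) = exp(-r*dt) * [p*0.000000 + (1-p)*0.005611] = 0.001648
  V(2,2) = exp(-r*dt) * [p*0.005611 + (1-p)*0.052165] = 0.019141
  V(1,0) = exp(-r*dt) * [p*0.000000 + (1-p)*0.001648] = 0.000484
  V(1,1) = exp(-r*dt) * [p*0.001648 + (1-p)*0.019141] = 0.006744
  V(0,0) = exp(-r*dt) * [p*0.000484 + (1-p)*0.006744] = 0.002310


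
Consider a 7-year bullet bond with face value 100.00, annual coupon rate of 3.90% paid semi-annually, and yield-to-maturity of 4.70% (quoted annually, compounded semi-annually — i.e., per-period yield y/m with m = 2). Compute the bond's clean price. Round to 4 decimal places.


Answer: Price = 95.2747

Derivation:
Coupon per period c = face * coupon_rate / m = 1.950000
Periods per year m = 2; per-period yield y/m = 0.023500
Number of cashflows N = 14
Cashflows (t years, CF_t, discount factor 1/(1+y/m)^(m*t), PV):
  t = 0.5000: CF_t = 1.950000, DF = 0.977040, PV = 1.905227
  t = 1.0000: CF_t = 1.950000, DF = 0.954606, PV = 1.861482
  t = 1.5000: CF_t = 1.950000, DF = 0.932688, PV = 1.818742
  t = 2.0000: CF_t = 1.950000, DF = 0.911273, PV = 1.776983
  t = 2.5000: CF_t = 1.950000, DF = 0.890350, PV = 1.736183
  t = 3.0000: CF_t = 1.950000, DF = 0.869907, PV = 1.696319
  t = 3.5000: CF_t = 1.950000, DF = 0.849934, PV = 1.657371
  t = 4.0000: CF_t = 1.950000, DF = 0.830419, PV = 1.619317
  t = 4.5000: CF_t = 1.950000, DF = 0.811352, PV = 1.582137
  t = 5.0000: CF_t = 1.950000, DF = 0.792723, PV = 1.545810
  t = 5.5000: CF_t = 1.950000, DF = 0.774522, PV = 1.510318
  t = 6.0000: CF_t = 1.950000, DF = 0.756739, PV = 1.475640
  t = 6.5000: CF_t = 1.950000, DF = 0.739363, PV = 1.441759
  t = 7.0000: CF_t = 101.950000, DF = 0.722387, PV = 73.647392
Price P = sum_t PV_t = 95.274679


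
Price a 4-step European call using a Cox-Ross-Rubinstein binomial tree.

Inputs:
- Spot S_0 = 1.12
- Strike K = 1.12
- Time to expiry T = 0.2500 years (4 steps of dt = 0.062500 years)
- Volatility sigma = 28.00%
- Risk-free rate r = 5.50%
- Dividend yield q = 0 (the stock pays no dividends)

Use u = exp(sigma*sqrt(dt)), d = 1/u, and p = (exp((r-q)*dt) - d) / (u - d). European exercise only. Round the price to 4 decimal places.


Answer: Price = V(0,0) = 0.0663

Derivation:
dt = T/N = 0.062500
u = exp(sigma*sqrt(dt)) = 1.072508; d = 1/u = 0.932394
p = (exp((r-q)*dt) - d) / (u - d) = 0.507083
Discount per step: exp(-r*dt) = 0.996568
Stock lattice S(k, i) with i counting down-moves:
  k=0: S(0,0) = 1.1200
  k=1: S(1,0) = 1.2012; S(1,1) = 1.0443
  k=2: S(2,0) = 1.2883; S(2,1) = 1.1200; S(2,2) = 0.9737
  k=3: S(3,0) = 1.3817; S(3,1) = 1.2012; S(3,2) = 1.0443; S(3,3) = 0.9079
  k=4: S(4,0) = 1.4819; S(4,1) = 1.2883; S(4,2) = 1.1200; S(4,3) = 0.9737; S(4,4) = 0.8465
Terminal payoffs V(N, i) = max(S_T - K, 0):
  V(4,0) = 0.361905; V(4,1) = 0.168307; V(4,2) = 0.000000; V(4,3) = 0.000000; V(4,4) = 0.000000
Backward induction: V(k, i) = exp(-r*dt) * [p * V(k+1, i) + (1-p) * V(k+1, i+1)].
  V(3,0) = exp(-r*dt) * [p*0.361905 + (1-p)*0.168307] = 0.265563
  V(3,1) = exp(-r*dt) * [p*0.168307 + (1-p)*0.000000] = 0.085053
  V(3,2) = exp(-r*dt) * [p*0.000000 + (1-p)*0.000000] = 0.000000
  V(3,3) = exp(-r*dt) * [p*0.000000 + (1-p)*0.000000] = 0.000000
  V(2,0) = exp(-r*dt) * [p*0.265563 + (1-p)*0.085053] = 0.175980
  V(2,1) = exp(-r*dt) * [p*0.085053 + (1-p)*0.000000] = 0.042981
  V(2,2) = exp(-r*dt) * [p*0.000000 + (1-p)*0.000000] = 0.000000
  V(1,0) = exp(-r*dt) * [p*0.175980 + (1-p)*0.042981] = 0.110044
  V(1,1) = exp(-r*dt) * [p*0.042981 + (1-p)*0.000000] = 0.021720
  V(0,0) = exp(-r*dt) * [p*0.110044 + (1-p)*0.021720] = 0.066279


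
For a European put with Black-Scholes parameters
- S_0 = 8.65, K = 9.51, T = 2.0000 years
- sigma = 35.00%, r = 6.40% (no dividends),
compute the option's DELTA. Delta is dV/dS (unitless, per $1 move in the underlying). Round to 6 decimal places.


d1 = 0.3145927047; d2 = -0.1803820421
phi(d1) = 0.3796813927; exp(-qT) = 1.0000000000; exp(-rT) = 0.8798533791
N(-d1) = 0.3765354595
Delta = -exp(-qT) * N(-d1) = -1.0000000000 * 0.3765354595 = -0.376535

Answer: Delta = -0.376535


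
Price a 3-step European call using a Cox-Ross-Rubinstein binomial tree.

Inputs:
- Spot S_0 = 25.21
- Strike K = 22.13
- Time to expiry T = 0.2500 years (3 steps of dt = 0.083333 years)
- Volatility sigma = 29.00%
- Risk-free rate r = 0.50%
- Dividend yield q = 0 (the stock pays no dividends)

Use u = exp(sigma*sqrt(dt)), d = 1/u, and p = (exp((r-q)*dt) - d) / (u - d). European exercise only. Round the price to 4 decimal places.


Answer: Price = V(0,0) = 3.4582

Derivation:
dt = T/N = 0.083333
u = exp(sigma*sqrt(dt)) = 1.087320; d = 1/u = 0.919693
p = (exp((r-q)*dt) - d) / (u - d) = 0.481569
Discount per step: exp(-r*dt) = 0.999583
Stock lattice S(k, i) with i counting down-moves:
  k=0: S(0,0) = 25.2100
  k=1: S(1,0) = 27.4113; S(1,1) = 23.1855
  k=2: S(2,0) = 29.8049; S(2,1) = 25.2100; S(2,2) = 21.3235
  k=3: S(3,0) = 32.4074; S(3,1) = 27.4113; S(3,2) = 23.1855; S(3,3) = 19.6111
Terminal payoffs V(N, i) = max(S_T - K, 0):
  V(3,0) = 10.277443; V(3,1) = 5.281333; V(3,2) = 1.055451; V(3,3) = 0.000000
Backward induction: V(k, i) = exp(-r*dt) * [p * V(k+1, i) + (1-p) * V(k+1, i+1)].
  V(2,0) = exp(-r*dt) * [p*10.277443 + (1-p)*5.281333] = 7.684104
  V(2,1) = exp(-r*dt) * [p*5.281333 + (1-p)*1.055451] = 3.089219
  V(2,2) = exp(-r*dt) * [p*1.055451 + (1-p)*0.000000] = 0.508061
  V(1,0) = exp(-r*dt) * [p*7.684104 + (1-p)*3.089219] = 5.299767
  V(1,1) = exp(-r*dt) * [p*3.089219 + (1-p)*0.508061] = 1.750338
  V(0,0) = exp(-r*dt) * [p*5.299767 + (1-p)*1.750338] = 3.458193


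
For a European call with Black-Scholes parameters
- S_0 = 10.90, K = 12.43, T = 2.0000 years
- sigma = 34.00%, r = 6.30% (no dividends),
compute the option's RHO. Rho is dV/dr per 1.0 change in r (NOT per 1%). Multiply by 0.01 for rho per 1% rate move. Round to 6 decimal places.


d1 = 0.2292895306; d2 = -0.2515430806
phi(d1) = 0.3885919811; exp(-qT) = 1.0000000000; exp(-rT) = 0.8816148468
N(d2) = 0.4006971295
Rho = K*T*exp(-rT)*N(d2) = 12.4300 * 2.0000 * 0.8816148468 * 0.4006971295 = 8.782057

Answer: Rho = 8.782057


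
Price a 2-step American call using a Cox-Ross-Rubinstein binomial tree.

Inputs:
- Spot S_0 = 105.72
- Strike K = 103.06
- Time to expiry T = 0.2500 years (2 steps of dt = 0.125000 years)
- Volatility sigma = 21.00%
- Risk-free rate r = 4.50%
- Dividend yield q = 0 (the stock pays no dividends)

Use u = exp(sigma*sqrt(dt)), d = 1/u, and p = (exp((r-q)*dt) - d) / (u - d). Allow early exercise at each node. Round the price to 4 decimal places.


Answer: Price = V(0,0) = 6.5374

Derivation:
dt = T/N = 0.125000
u = exp(sigma*sqrt(dt)) = 1.077072; d = 1/u = 0.928443
p = (exp((r-q)*dt) - d) / (u - d) = 0.519400
Discount per step: exp(-r*dt) = 0.994391
Stock lattice S(k, i) with i counting down-moves:
  k=0: S(0,0) = 105.7200
  k=1: S(1,0) = 113.8680; S(1,1) = 98.1550
  k=2: S(2,0) = 122.6441; S(2,1) = 105.7200; S(2,2) = 91.1313
Terminal payoffs V(N, i) = max(S_T - K, 0):
  V(2,0) = 19.584081; V(2,1) = 2.660000; V(2,2) = 0.000000
Backward induction: V(k, i) = exp(-r*dt) * [p * V(k+1, i) + (1-p) * V(k+1, i+1)]; then take max(V_cont, immediate exercise) for American.
  V(1,0) = exp(-r*dt) * [p*19.584081 + (1-p)*2.660000] = 11.386133; exercise = 10.808048; V(1,0) = max -> 11.386133
  V(1,1) = exp(-r*dt) * [p*2.660000 + (1-p)*0.000000] = 1.373853; exercise = 0.000000; V(1,1) = max -> 1.373853
  V(0,0) = exp(-r*dt) * [p*11.386133 + (1-p)*1.373853] = 6.537350; exercise = 2.660000; V(0,0) = max -> 6.537350


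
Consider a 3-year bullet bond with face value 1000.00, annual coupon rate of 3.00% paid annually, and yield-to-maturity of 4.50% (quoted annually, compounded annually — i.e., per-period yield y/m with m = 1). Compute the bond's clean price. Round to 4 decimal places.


Answer: Price = 958.7655

Derivation:
Coupon per period c = face * coupon_rate / m = 30.000000
Periods per year m = 1; per-period yield y/m = 0.045000
Number of cashflows N = 3
Cashflows (t years, CF_t, discount factor 1/(1+y/m)^(m*t), PV):
  t = 1.0000: CF_t = 30.000000, DF = 0.956938, PV = 28.708134
  t = 2.0000: CF_t = 30.000000, DF = 0.915730, PV = 27.471899
  t = 3.0000: CF_t = 1030.000000, DF = 0.876297, PV = 902.585502
Price P = sum_t PV_t = 958.765535
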